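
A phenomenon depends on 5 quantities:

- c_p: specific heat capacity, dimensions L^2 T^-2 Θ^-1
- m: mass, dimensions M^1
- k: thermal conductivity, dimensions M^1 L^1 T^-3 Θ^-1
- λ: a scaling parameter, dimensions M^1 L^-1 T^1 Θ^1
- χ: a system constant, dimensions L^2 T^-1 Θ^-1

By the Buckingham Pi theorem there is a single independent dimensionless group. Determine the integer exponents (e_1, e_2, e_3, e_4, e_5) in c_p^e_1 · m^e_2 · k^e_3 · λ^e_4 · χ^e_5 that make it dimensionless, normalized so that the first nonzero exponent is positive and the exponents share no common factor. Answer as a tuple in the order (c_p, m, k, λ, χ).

M: e_1·(0) + e_2·(1) + e_3·(1) + e_4·(1) + e_5·(0) = 0
L: e_1·(2) + e_2·(0) + e_3·(1) + e_4·(-1) + e_5·(2) = 0
T: e_1·(-2) + e_2·(0) + e_3·(-3) + e_4·(1) + e_5·(-1) = 0
Θ: e_1·(-1) + e_2·(0) + e_3·(-1) + e_4·(1) + e_5·(-1) = 0
Solving this homogeneous linear system for the smallest-integer solution (first nonzero entry positive) gives (2, 2, -1, -1, -2).

(2, 2, -1, -1, -2)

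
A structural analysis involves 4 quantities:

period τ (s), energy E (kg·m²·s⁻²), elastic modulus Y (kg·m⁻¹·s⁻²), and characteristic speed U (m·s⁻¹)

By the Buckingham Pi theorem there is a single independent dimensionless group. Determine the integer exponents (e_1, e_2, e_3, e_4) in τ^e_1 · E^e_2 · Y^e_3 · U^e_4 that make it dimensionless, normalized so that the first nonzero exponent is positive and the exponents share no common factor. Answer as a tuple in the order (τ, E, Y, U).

(3, -1, 1, 3)

M: e_1·(0) + e_2·(1) + e_3·(1) + e_4·(0) = 0
L: e_1·(0) + e_2·(2) + e_3·(-1) + e_4·(1) = 0
T: e_1·(1) + e_2·(-2) + e_3·(-2) + e_4·(-1) = 0
Solving this homogeneous linear system for the smallest-integer solution (first nonzero entry positive) gives (3, -1, 1, 3).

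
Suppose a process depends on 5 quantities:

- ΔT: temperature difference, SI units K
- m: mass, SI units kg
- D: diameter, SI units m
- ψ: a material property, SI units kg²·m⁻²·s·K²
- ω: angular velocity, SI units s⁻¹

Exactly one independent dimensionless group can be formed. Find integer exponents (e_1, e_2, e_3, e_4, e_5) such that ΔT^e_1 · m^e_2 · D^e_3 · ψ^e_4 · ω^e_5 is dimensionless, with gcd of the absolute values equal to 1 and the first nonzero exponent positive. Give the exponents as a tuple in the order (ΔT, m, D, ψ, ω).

(2, 2, -2, -1, -1)

M: e_1·(0) + e_2·(1) + e_3·(0) + e_4·(2) + e_5·(0) = 0
L: e_1·(0) + e_2·(0) + e_3·(1) + e_4·(-2) + e_5·(0) = 0
T: e_1·(0) + e_2·(0) + e_3·(0) + e_4·(1) + e_5·(-1) = 0
Θ: e_1·(1) + e_2·(0) + e_3·(0) + e_4·(2) + e_5·(0) = 0
Solving this homogeneous linear system for the smallest-integer solution (first nonzero entry positive) gives (2, 2, -2, -1, -1).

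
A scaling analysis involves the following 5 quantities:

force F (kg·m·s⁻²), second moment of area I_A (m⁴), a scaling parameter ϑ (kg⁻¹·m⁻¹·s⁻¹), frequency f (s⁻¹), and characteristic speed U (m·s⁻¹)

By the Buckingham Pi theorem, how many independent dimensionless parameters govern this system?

There are 5 variables and 3 base dimensions (M, L, T).
The dimension matrix has rank 3.
Independent dimensionless groups: 5 − 3 = 2.

2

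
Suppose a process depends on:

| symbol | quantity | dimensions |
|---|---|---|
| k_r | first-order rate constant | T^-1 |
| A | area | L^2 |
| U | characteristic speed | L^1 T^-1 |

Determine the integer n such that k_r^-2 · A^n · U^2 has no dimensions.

Balance the L exponent: (2)·n from A, plus −2·(0) + 2·(1) = 2 from the rest, must sum to zero.
2n + 2 = 0, so n = -1.

-1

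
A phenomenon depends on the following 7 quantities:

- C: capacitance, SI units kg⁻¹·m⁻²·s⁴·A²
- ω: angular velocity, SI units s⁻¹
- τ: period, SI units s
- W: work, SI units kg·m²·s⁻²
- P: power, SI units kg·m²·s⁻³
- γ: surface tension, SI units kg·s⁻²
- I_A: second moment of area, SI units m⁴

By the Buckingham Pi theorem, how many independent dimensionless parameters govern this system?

There are 7 variables and 4 base dimensions (M, L, T, I).
The dimension matrix has rank 4.
Independent dimensionless groups: 7 − 4 = 3.

3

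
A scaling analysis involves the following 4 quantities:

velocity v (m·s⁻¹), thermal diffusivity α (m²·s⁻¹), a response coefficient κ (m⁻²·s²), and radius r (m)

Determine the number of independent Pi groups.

2

There are 4 variables and 2 base dimensions (L, T).
The dimension matrix has rank 2.
Independent dimensionless groups: 4 − 2 = 2.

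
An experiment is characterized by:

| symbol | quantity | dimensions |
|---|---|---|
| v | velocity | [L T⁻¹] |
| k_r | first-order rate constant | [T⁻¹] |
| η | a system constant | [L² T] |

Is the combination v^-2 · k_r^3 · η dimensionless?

Sum the exponent of each base dimension across the product:
  L: −2·[v]_L + 3·[k_r]_L + [η]_L = −2·(1) + 3·(0) + (2) = 0
  T: −2·[v]_T + 3·[k_r]_T + [η]_T = −2·(-1) + 3·(-1) + (1) = 0
All base exponents vanish — dimensionless.

yes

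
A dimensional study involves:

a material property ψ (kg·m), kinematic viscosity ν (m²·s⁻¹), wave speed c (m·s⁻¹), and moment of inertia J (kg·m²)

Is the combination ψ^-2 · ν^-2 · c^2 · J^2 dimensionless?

Sum the exponent of each base dimension across the product:
  M: −2·[ψ]_M − 2·[ν]_M + 2·[c]_M + 2·[J]_M = −2·(1) − 2·(0) + 2·(0) + 2·(1) = 0
  L: −2·[ψ]_L − 2·[ν]_L + 2·[c]_L + 2·[J]_L = −2·(1) − 2·(2) + 2·(1) + 2·(2) = 0
  T: −2·[ψ]_T − 2·[ν]_T + 2·[c]_T + 2·[J]_T = −2·(0) − 2·(-1) + 2·(-1) + 2·(0) = 0
All base exponents vanish — dimensionless.

yes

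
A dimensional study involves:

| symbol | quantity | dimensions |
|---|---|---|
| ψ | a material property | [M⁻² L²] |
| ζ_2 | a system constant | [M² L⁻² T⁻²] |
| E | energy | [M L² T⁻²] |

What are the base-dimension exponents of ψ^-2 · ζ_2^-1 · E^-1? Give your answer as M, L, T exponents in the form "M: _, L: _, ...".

M: 1, L: -4, T: 4

Collect each base-dimension exponent across the product:
  M: −2·(-2) − (2) − (1) = 1
  L: −2·(2) − (-2) − (2) = -4
  T: −2·(0) − (-2) − (-2) = 4
So the dimensions are [M L⁻⁴ T⁴].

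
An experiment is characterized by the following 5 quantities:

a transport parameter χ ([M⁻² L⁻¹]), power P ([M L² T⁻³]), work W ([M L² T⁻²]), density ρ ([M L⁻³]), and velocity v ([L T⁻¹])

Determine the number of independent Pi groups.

There are 5 variables and 3 base dimensions (M, L, T).
The dimension matrix has rank 3.
Independent dimensionless groups: 5 − 3 = 2.

2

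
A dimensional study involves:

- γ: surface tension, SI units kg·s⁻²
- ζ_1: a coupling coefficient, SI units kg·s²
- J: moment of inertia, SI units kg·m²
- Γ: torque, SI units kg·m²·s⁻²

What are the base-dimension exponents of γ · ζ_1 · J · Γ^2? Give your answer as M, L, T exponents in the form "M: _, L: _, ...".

Collect each base-dimension exponent across the product:
  M: (1) + (1) + (1) + 2·(1) = 5
  L: (0) + (0) + (2) + 2·(2) = 6
  T: (-2) + (2) + (0) + 2·(-2) = -4
So the dimensions are [M⁵ L⁶ T⁻⁴].

M: 5, L: 6, T: -4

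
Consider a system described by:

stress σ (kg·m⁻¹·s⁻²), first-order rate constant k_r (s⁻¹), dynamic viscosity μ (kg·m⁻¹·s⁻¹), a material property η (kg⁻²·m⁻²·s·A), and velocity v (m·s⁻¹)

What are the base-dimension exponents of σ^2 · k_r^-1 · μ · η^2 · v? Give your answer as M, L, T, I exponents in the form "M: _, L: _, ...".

M: -1, L: -6, T: -3, I: 2

Collect each base-dimension exponent across the product:
  M: 2·(1) − (0) + (1) + 2·(-2) + (0) = -1
  L: 2·(-1) − (0) + (-1) + 2·(-2) + (1) = -6
  T: 2·(-2) − (-1) + (-1) + 2·(1) + (-1) = -3
  I: 2·(0) − (0) + (0) + 2·(1) + (0) = 2
So the dimensions are [M⁻¹ L⁻⁶ T⁻³ I²].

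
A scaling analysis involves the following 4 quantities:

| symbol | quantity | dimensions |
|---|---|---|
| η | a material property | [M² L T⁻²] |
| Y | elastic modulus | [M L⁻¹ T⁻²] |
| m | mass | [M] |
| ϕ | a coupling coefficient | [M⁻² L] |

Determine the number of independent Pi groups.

1

There are 4 variables and 3 base dimensions (M, L, T).
The dimension matrix has rank 3.
Independent dimensionless groups: 4 − 3 = 1.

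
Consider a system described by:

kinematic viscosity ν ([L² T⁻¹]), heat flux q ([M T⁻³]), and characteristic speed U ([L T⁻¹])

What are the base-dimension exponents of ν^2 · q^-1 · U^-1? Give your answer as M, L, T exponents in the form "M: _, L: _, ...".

M: -1, L: 3, T: 2

Collect each base-dimension exponent across the product:
  M: 2·(0) − (1) − (0) = -1
  L: 2·(2) − (0) − (1) = 3
  T: 2·(-1) − (-3) − (-1) = 2
So the dimensions are [M⁻¹ L³ T²].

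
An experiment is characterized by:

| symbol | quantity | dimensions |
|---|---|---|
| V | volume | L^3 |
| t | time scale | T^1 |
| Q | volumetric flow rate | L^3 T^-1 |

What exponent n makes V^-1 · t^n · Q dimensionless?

1

Balance the T exponent: (1)·n from t, plus −(0) + (-1) = -1 from the rest, must sum to zero.
n − 1 = 0, so n = 1.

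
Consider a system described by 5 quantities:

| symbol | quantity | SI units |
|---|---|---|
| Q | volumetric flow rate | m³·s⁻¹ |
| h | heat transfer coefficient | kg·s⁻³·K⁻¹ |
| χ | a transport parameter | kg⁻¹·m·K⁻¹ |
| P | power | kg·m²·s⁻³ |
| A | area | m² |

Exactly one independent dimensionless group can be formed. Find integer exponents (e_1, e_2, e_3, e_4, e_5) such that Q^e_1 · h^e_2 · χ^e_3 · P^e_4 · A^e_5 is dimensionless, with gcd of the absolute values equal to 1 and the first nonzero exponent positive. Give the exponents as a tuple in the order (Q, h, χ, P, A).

M: e_1·(0) + e_2·(1) + e_3·(-1) + e_4·(1) + e_5·(0) = 0
L: e_1·(3) + e_2·(0) + e_3·(1) + e_4·(2) + e_5·(2) = 0
T: e_1·(-1) + e_2·(-3) + e_3·(0) + e_4·(-3) + e_5·(0) = 0
Θ: e_1·(0) + e_2·(-1) + e_3·(-1) + e_4·(0) + e_5·(0) = 0
Solving this homogeneous linear system for the smallest-integer solution (first nonzero entry positive) gives (3, 1, -1, -2, -2).

(3, 1, -1, -2, -2)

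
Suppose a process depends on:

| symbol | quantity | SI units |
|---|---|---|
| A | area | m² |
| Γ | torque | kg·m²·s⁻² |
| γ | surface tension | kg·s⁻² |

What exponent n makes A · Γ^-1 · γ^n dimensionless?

Balance the M exponent: (1)·n from γ, plus (0) − (1) = -1 from the rest, must sum to zero.
n − 1 = 0, so n = 1.

1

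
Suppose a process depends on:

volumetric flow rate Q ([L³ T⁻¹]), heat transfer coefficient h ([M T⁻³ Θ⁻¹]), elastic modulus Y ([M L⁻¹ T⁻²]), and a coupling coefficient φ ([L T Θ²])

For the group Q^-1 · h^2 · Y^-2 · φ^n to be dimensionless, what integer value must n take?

1

Balance the L exponent: (1)·n from φ, plus −(3) + 2·(0) − 2·(-1) = -1 from the rest, must sum to zero.
n − 1 = 0, so n = 1.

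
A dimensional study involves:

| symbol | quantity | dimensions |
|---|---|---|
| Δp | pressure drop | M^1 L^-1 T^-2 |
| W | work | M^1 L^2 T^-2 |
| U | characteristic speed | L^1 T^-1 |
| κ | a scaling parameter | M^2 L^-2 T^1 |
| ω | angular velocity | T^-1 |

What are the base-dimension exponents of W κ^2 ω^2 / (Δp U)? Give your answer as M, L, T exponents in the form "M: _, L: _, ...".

M: 4, L: -2, T: 1

Collect each base-dimension exponent across the product:
  M: −(1) + (1) − (0) + 2·(2) + 2·(0) = 4
  L: −(-1) + (2) − (1) + 2·(-2) + 2·(0) = -2
  T: −(-2) + (-2) − (-1) + 2·(1) + 2·(-1) = 1
So the dimensions are [M⁴ L⁻² T].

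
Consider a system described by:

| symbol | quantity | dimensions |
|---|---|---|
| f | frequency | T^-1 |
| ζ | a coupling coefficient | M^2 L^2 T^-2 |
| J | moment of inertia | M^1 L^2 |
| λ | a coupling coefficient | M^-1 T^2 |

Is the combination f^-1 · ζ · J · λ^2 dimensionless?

no

Sum the exponent of each base dimension across the product:
  M: −[f]_M + [ζ]_M + [J]_M + 2·[λ]_M = −(0) + (2) + (1) + 2·(-1) = 1
  L: −[f]_L + [ζ]_L + [J]_L + 2·[λ]_L = −(0) + (2) + (2) + 2·(0) = 4
  T: −[f]_T + [ζ]_T + [J]_T + 2·[λ]_T = −(-1) + (-2) + (0) + 2·(2) = 3
Net dimensions [M L⁴ T³] ≠ [1] — not dimensionless.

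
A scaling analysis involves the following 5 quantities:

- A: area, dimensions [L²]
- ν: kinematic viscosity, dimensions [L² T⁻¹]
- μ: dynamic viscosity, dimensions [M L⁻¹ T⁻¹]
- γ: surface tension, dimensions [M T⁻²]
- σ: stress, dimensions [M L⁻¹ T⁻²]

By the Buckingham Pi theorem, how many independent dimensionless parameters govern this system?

There are 5 variables and 3 base dimensions (M, L, T).
The dimension matrix has rank 3.
Independent dimensionless groups: 5 − 3 = 2.

2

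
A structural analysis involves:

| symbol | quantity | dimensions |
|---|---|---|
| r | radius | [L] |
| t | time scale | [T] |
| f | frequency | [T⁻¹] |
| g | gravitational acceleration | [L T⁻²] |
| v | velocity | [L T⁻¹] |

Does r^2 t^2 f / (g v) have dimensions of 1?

no

Sum the exponent of each base dimension across the product:
  L: 2·[r]_L + 2·[t]_L + [f]_L − [g]_L − [v]_L = 2·(1) + 2·(0) + (0) − (1) − (1) = 0
  T: 2·[r]_T + 2·[t]_T + [f]_T − [g]_T − [v]_T = 2·(0) + 2·(1) + (-1) − (-2) − (-1) = 4
Net dimensions [T⁴] ≠ [1] — not dimensionless.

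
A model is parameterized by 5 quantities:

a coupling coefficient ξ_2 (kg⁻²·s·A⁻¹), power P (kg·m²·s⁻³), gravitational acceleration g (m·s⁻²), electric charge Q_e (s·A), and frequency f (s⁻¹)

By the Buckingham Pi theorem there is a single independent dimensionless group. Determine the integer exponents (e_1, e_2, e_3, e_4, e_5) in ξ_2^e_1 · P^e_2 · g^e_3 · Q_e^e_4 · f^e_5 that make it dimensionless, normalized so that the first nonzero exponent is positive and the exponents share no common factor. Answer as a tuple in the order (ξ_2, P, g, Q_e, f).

(1, 2, -4, 1, 4)

M: e_1·(-2) + e_2·(1) + e_3·(0) + e_4·(0) + e_5·(0) = 0
L: e_1·(0) + e_2·(2) + e_3·(1) + e_4·(0) + e_5·(0) = 0
T: e_1·(1) + e_2·(-3) + e_3·(-2) + e_4·(1) + e_5·(-1) = 0
I: e_1·(-1) + e_2·(0) + e_3·(0) + e_4·(1) + e_5·(0) = 0
Solving this homogeneous linear system for the smallest-integer solution (first nonzero entry positive) gives (1, 2, -4, 1, 4).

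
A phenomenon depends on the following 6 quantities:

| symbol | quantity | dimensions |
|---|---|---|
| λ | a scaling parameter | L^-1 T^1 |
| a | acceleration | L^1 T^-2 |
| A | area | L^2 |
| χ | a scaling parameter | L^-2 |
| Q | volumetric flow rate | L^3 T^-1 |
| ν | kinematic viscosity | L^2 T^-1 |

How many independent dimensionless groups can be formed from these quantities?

4

There are 6 variables and 2 base dimensions (L, T).
The dimension matrix has rank 2.
Independent dimensionless groups: 6 − 2 = 4.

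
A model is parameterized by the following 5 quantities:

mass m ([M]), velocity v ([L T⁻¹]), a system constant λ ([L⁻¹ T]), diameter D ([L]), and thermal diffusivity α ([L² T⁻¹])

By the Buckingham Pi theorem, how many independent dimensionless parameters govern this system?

There are 5 variables and 3 base dimensions (M, L, T).
The dimension matrix has rank 3.
Independent dimensionless groups: 5 − 3 = 2.

2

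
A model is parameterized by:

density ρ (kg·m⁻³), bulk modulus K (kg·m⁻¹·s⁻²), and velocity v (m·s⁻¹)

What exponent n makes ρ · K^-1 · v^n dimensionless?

Balance the L exponent: (1)·n from v, plus (-3) − (-1) = -2 from the rest, must sum to zero.
n − 2 = 0, so n = 2.

2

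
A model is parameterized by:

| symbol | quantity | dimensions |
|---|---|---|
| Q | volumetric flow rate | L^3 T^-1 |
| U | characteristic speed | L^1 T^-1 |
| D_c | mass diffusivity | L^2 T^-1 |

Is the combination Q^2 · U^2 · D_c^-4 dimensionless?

yes

Sum the exponent of each base dimension across the product:
  L: 2·[Q]_L + 2·[U]_L − 4·[D_c]_L = 2·(3) + 2·(1) − 4·(2) = 0
  T: 2·[Q]_T + 2·[U]_T − 4·[D_c]_T = 2·(-1) + 2·(-1) − 4·(-1) = 0
All base exponents vanish — dimensionless.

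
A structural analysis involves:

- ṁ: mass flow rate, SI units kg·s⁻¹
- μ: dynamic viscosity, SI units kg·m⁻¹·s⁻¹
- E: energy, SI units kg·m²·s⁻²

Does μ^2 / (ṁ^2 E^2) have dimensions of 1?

no

Sum the exponent of each base dimension across the product:
  M: −2·[ṁ]_M + 2·[μ]_M − 2·[E]_M = −2·(1) + 2·(1) − 2·(1) = -2
  L: −2·[ṁ]_L + 2·[μ]_L − 2·[E]_L = −2·(0) + 2·(-1) − 2·(2) = -6
  T: −2·[ṁ]_T + 2·[μ]_T − 2·[E]_T = −2·(-1) + 2·(-1) − 2·(-2) = 4
Net dimensions [M⁻² L⁻⁶ T⁴] ≠ [1] — not dimensionless.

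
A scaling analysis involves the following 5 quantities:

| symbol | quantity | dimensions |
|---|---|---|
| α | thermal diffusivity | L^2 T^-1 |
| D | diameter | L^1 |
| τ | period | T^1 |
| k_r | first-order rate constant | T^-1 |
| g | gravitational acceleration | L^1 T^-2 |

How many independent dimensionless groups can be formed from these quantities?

3

There are 5 variables and 2 base dimensions (L, T).
The dimension matrix has rank 2.
Independent dimensionless groups: 5 − 2 = 3.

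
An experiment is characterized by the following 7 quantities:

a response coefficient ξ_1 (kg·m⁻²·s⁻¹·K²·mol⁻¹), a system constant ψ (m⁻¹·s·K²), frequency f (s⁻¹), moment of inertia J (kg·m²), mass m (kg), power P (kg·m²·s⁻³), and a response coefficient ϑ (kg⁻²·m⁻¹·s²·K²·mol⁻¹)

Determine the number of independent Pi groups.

There are 7 variables and 5 base dimensions (M, L, T, Θ, N).
The dimension matrix has rank 5.
Independent dimensionless groups: 7 − 5 = 2.

2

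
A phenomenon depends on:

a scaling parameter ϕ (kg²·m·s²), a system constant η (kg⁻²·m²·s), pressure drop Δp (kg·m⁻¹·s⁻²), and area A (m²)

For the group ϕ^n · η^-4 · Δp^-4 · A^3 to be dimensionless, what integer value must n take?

-2

Balance the M exponent: (2)·n from ϕ, plus −4·(-2) − 4·(1) + 3·(0) = 4 from the rest, must sum to zero.
2n + 4 = 0, so n = -2.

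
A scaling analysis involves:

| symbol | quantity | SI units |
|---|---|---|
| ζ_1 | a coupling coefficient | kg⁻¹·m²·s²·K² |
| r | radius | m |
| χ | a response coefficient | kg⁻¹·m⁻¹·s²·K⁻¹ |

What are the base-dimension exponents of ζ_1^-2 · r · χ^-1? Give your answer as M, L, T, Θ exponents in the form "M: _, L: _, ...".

M: 3, L: -2, T: -6, Θ: -3

Collect each base-dimension exponent across the product:
  M: −2·(-1) + (0) − (-1) = 3
  L: −2·(2) + (1) − (-1) = -2
  T: −2·(2) + (0) − (2) = -6
  Θ: −2·(2) + (0) − (-1) = -3
So the dimensions are [M³ L⁻² T⁻⁶ Θ⁻³].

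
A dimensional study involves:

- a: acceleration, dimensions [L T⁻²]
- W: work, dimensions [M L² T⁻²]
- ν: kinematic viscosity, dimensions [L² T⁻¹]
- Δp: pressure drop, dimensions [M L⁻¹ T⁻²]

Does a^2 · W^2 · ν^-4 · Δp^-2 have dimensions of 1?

yes

Sum the exponent of each base dimension across the product:
  M: 2·[a]_M + 2·[W]_M − 4·[ν]_M − 2·[Δp]_M = 2·(0) + 2·(1) − 4·(0) − 2·(1) = 0
  L: 2·[a]_L + 2·[W]_L − 4·[ν]_L − 2·[Δp]_L = 2·(1) + 2·(2) − 4·(2) − 2·(-1) = 0
  T: 2·[a]_T + 2·[W]_T − 4·[ν]_T − 2·[Δp]_T = 2·(-2) + 2·(-2) − 4·(-1) − 2·(-2) = 0
All base exponents vanish — dimensionless.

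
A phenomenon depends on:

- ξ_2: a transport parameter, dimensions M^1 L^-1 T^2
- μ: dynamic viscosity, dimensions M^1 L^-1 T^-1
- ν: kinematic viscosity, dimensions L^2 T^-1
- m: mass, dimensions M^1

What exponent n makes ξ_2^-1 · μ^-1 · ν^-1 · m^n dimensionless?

2

Balance the M exponent: (1)·n from m, plus −(1) − (1) − (0) = -2 from the rest, must sum to zero.
n − 2 = 0, so n = 2.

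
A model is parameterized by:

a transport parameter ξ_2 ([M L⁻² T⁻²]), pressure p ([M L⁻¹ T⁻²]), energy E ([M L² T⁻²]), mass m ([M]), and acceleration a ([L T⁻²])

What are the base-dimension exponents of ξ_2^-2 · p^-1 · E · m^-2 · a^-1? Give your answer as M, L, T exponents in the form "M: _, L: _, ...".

M: -4, L: 6, T: 6

Collect each base-dimension exponent across the product:
  M: −2·(1) − (1) + (1) − 2·(1) − (0) = -4
  L: −2·(-2) − (-1) + (2) − 2·(0) − (1) = 6
  T: −2·(-2) − (-2) + (-2) − 2·(0) − (-2) = 6
So the dimensions are [M⁻⁴ L⁶ T⁶].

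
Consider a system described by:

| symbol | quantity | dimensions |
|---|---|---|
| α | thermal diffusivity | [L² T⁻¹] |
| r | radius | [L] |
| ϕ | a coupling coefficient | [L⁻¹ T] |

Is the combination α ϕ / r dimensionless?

Sum the exponent of each base dimension across the product:
  L: [α]_L − [r]_L + [ϕ]_L = (2) − (1) + (-1) = 0
  T: [α]_T − [r]_T + [ϕ]_T = (-1) − (0) + (1) = 0
All base exponents vanish — dimensionless.

yes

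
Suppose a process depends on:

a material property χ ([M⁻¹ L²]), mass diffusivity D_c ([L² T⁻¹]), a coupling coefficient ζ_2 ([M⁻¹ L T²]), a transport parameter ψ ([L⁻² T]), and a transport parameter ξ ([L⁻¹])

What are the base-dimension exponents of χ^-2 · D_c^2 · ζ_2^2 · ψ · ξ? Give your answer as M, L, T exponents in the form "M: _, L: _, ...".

M: 0, L: -1, T: 3

Collect each base-dimension exponent across the product:
  M: −2·(-1) + 2·(0) + 2·(-1) + (0) + (0) = 0
  L: −2·(2) + 2·(2) + 2·(1) + (-2) + (-1) = -1
  T: −2·(0) + 2·(-1) + 2·(2) + (1) + (0) = 3
So the dimensions are [L⁻¹ T³].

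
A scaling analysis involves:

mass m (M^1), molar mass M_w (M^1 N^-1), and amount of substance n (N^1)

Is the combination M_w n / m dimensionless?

yes

Sum the exponent of each base dimension across the product:
  M: −[m]_M + [M_w]_M + [n]_M = −(1) + (1) + (0) = 0
  L: −[m]_L + [M_w]_L + [n]_L = −(0) + (0) + (0) = 0
  T: −[m]_T + [M_w]_T + [n]_T = −(0) + (0) + (0) = 0
  Θ: −[m]_Θ + [M_w]_Θ + [n]_Θ = −(0) + (0) + (0) = 0
  N: −[m]_N + [M_w]_N + [n]_N = −(0) + (-1) + (1) = 0
All base exponents vanish — dimensionless.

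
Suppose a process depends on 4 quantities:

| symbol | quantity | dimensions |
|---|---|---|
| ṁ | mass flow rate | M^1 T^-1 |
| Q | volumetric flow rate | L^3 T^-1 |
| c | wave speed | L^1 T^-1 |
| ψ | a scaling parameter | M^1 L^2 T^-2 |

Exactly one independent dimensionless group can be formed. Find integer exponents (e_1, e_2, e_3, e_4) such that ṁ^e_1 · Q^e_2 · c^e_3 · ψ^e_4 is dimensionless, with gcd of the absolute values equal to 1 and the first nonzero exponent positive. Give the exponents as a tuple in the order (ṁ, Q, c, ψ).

(2, 1, 1, -2)

M: e_1·(1) + e_2·(0) + e_3·(0) + e_4·(1) = 0
L: e_1·(0) + e_2·(3) + e_3·(1) + e_4·(2) = 0
T: e_1·(-1) + e_2·(-1) + e_3·(-1) + e_4·(-2) = 0
Solving this homogeneous linear system for the smallest-integer solution (first nonzero entry positive) gives (2, 1, 1, -2).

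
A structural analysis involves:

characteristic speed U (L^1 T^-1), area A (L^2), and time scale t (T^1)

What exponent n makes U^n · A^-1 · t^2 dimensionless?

2

Balance the L exponent: (1)·n from U, plus −(2) + 2·(0) = -2 from the rest, must sum to zero.
n − 2 = 0, so n = 2.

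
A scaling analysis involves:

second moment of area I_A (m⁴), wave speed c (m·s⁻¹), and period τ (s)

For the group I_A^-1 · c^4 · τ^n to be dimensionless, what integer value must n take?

4

Balance the T exponent: (1)·n from τ, plus −(0) + 4·(-1) = -4 from the rest, must sum to zero.
n − 4 = 0, so n = 4.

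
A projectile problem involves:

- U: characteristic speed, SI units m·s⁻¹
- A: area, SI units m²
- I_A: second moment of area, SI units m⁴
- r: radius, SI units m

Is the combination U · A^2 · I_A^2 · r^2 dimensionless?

Sum the exponent of each base dimension across the product:
  L: [U]_L + 2·[A]_L + 2·[I_A]_L + 2·[r]_L = (1) + 2·(2) + 2·(4) + 2·(1) = 15
  T: [U]_T + 2·[A]_T + 2·[I_A]_T + 2·[r]_T = (-1) + 2·(0) + 2·(0) + 2·(0) = -1
Net dimensions [L¹⁵ T⁻¹] ≠ [1] — not dimensionless.

no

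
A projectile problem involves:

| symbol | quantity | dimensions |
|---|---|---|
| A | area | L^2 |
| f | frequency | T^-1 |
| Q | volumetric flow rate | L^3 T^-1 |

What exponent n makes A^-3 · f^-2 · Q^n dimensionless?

Balance the L exponent: (3)·n from Q, plus −3·(2) − 2·(0) = -6 from the rest, must sum to zero.
3n − 6 = 0, so n = 2.

2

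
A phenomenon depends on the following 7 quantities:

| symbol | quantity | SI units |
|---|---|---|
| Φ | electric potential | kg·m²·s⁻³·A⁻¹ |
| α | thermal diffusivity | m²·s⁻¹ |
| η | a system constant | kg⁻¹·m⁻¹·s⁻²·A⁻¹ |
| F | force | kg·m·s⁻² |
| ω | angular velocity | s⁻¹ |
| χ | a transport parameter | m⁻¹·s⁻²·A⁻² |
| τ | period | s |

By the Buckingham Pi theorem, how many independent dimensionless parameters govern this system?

3

There are 7 variables and 4 base dimensions (M, L, T, I).
The dimension matrix has rank 4.
Independent dimensionless groups: 7 − 4 = 3.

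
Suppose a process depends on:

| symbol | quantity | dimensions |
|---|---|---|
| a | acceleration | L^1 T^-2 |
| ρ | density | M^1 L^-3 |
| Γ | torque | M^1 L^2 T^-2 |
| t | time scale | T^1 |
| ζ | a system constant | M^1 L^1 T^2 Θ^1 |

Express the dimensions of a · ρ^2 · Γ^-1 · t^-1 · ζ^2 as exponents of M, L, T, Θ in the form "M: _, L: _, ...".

Collect each base-dimension exponent across the product:
  M: (0) + 2·(1) − (1) − (0) + 2·(1) = 3
  L: (1) + 2·(-3) − (2) − (0) + 2·(1) = -5
  T: (-2) + 2·(0) − (-2) − (1) + 2·(2) = 3
  Θ: (0) + 2·(0) − (0) − (0) + 2·(1) = 2
So the dimensions are [M³ L⁻⁵ T³ Θ²].

M: 3, L: -5, T: 3, Θ: 2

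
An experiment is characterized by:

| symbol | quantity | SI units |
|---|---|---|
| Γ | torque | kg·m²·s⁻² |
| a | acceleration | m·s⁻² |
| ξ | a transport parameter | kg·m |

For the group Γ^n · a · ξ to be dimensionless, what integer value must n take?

Balance the M exponent: (1)·n from Γ, plus (0) + (1) = 1 from the rest, must sum to zero.
n + 1 = 0, so n = -1.

-1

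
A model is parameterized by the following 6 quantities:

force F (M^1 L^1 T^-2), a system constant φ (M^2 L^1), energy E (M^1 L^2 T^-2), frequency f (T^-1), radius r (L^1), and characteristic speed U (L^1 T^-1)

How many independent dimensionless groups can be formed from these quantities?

3

There are 6 variables and 3 base dimensions (M, L, T).
The dimension matrix has rank 3.
Independent dimensionless groups: 6 − 3 = 3.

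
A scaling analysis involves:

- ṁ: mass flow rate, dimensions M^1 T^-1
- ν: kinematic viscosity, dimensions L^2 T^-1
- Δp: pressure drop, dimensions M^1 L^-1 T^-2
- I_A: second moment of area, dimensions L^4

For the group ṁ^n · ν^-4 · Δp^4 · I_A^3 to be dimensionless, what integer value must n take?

Balance the M exponent: (1)·n from ṁ, plus −4·(0) + 4·(1) + 3·(0) = 4 from the rest, must sum to zero.
n + 4 = 0, so n = -4.

-4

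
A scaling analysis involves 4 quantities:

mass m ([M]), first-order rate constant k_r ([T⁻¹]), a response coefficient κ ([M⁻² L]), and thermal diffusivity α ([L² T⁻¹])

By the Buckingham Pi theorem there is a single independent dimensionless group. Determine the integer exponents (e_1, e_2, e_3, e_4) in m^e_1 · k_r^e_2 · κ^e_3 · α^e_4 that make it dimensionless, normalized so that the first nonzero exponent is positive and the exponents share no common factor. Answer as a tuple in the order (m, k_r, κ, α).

M: e_1·(1) + e_2·(0) + e_3·(-2) + e_4·(0) = 0
L: e_1·(0) + e_2·(0) + e_3·(1) + e_4·(2) = 0
T: e_1·(0) + e_2·(-1) + e_3·(0) + e_4·(-1) = 0
Solving this homogeneous linear system for the smallest-integer solution (first nonzero entry positive) gives (4, 1, 2, -1).

(4, 1, 2, -1)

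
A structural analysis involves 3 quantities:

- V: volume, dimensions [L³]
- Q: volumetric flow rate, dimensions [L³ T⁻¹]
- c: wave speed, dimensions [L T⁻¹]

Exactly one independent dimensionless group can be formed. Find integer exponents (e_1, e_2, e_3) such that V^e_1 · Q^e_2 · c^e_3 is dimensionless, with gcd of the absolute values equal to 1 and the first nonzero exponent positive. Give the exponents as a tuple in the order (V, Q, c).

L: e_1·(3) + e_2·(3) + e_3·(1) = 0
T: e_1·(0) + e_2·(-1) + e_3·(-1) = 0
Solving this homogeneous linear system for the smallest-integer solution (first nonzero entry positive) gives (2, -3, 3).

(2, -3, 3)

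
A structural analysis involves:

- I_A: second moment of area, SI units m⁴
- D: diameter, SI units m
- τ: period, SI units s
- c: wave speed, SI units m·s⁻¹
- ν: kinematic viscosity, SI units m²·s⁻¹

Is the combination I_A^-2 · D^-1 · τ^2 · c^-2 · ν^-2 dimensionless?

no

Sum the exponent of each base dimension across the product:
  L: −2·[I_A]_L − [D]_L + 2·[τ]_L − 2·[c]_L − 2·[ν]_L = −2·(4) − (1) + 2·(0) − 2·(1) − 2·(2) = -15
  T: −2·[I_A]_T − [D]_T + 2·[τ]_T − 2·[c]_T − 2·[ν]_T = −2·(0) − (0) + 2·(1) − 2·(-1) − 2·(-1) = 6
Net dimensions [L⁻¹⁵ T⁶] ≠ [1] — not dimensionless.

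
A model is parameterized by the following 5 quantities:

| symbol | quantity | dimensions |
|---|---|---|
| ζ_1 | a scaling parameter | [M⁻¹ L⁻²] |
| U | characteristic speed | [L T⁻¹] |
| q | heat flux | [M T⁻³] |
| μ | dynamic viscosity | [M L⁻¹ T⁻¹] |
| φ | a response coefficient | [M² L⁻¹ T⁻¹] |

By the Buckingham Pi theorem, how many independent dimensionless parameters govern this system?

2

There are 5 variables and 3 base dimensions (M, L, T).
The dimension matrix has rank 3.
Independent dimensionless groups: 5 − 3 = 2.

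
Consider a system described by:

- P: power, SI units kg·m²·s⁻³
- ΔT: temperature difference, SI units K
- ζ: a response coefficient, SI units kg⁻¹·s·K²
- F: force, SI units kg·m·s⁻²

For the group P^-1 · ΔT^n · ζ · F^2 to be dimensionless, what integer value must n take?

-2

Balance the Θ exponent: (1)·n from ΔT, plus −(0) + (2) + 2·(0) = 2 from the rest, must sum to zero.
n + 2 = 0, so n = -2.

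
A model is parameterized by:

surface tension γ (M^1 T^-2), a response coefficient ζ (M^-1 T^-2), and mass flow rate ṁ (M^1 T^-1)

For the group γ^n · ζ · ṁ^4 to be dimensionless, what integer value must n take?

-3

Balance the M exponent: (1)·n from γ, plus (-1) + 4·(1) = 3 from the rest, must sum to zero.
n + 3 = 0, so n = -3.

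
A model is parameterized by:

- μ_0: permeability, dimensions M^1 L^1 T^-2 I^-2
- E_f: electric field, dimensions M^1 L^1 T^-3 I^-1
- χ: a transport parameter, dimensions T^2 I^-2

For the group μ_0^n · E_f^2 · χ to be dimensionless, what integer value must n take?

-2

Balance the M exponent: (1)·n from μ_0, plus 2·(1) + (0) = 2 from the rest, must sum to zero.
n + 2 = 0, so n = -2.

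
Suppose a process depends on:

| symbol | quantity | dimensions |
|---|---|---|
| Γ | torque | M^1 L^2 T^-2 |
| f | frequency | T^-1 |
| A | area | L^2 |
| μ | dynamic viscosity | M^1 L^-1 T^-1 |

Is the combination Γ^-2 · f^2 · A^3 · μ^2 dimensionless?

yes

Sum the exponent of each base dimension across the product:
  M: −2·[Γ]_M + 2·[f]_M + 3·[A]_M + 2·[μ]_M = −2·(1) + 2·(0) + 3·(0) + 2·(1) = 0
  L: −2·[Γ]_L + 2·[f]_L + 3·[A]_L + 2·[μ]_L = −2·(2) + 2·(0) + 3·(2) + 2·(-1) = 0
  T: −2·[Γ]_T + 2·[f]_T + 3·[A]_T + 2·[μ]_T = −2·(-2) + 2·(-1) + 3·(0) + 2·(-1) = 0
  I: −2·[Γ]_I + 2·[f]_I + 3·[A]_I + 2·[μ]_I = −2·(0) + 2·(0) + 3·(0) + 2·(0) = 0
All base exponents vanish — dimensionless.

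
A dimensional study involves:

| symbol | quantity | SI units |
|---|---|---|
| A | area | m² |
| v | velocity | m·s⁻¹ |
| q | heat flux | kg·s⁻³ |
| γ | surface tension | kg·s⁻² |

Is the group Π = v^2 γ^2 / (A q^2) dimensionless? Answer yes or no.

yes

Sum the exponent of each base dimension across the product:
  M: −[A]_M + 2·[v]_M − 2·[q]_M + 2·[γ]_M = −(0) + 2·(0) − 2·(1) + 2·(1) = 0
  L: −[A]_L + 2·[v]_L − 2·[q]_L + 2·[γ]_L = −(2) + 2·(1) − 2·(0) + 2·(0) = 0
  T: −[A]_T + 2·[v]_T − 2·[q]_T + 2·[γ]_T = −(0) + 2·(-1) − 2·(-3) + 2·(-2) = 0
  Θ: −[A]_Θ + 2·[v]_Θ − 2·[q]_Θ + 2·[γ]_Θ = −(0) + 2·(0) − 2·(0) + 2·(0) = 0
All base exponents vanish — dimensionless.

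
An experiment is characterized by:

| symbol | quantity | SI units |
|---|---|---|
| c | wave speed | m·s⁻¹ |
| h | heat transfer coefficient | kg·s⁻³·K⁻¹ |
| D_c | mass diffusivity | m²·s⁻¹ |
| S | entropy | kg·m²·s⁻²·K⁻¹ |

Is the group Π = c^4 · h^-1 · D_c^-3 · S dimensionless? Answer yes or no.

Sum the exponent of each base dimension across the product:
  M: 4·[c]_M − [h]_M − 3·[D_c]_M + [S]_M = 4·(0) − (1) − 3·(0) + (1) = 0
  L: 4·[c]_L − [h]_L − 3·[D_c]_L + [S]_L = 4·(1) − (0) − 3·(2) + (2) = 0
  T: 4·[c]_T − [h]_T − 3·[D_c]_T + [S]_T = 4·(-1) − (-3) − 3·(-1) + (-2) = 0
  Θ: 4·[c]_Θ − [h]_Θ − 3·[D_c]_Θ + [S]_Θ = 4·(0) − (-1) − 3·(0) + (-1) = 0
All base exponents vanish — dimensionless.

yes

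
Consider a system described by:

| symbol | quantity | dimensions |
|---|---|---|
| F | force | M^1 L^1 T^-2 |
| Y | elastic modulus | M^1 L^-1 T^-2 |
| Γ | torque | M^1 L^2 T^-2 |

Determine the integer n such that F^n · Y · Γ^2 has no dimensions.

-3

Balance the M exponent: (1)·n from F, plus (1) + 2·(1) = 3 from the rest, must sum to zero.
n + 3 = 0, so n = -3.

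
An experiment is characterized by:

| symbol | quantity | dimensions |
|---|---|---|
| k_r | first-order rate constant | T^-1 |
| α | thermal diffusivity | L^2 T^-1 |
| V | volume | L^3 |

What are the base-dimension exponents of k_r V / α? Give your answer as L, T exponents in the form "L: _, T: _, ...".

Collect each base-dimension exponent across the product:
  L: (0) − (2) + (3) = 1
  T: (-1) − (-1) + (0) = 0
So the dimensions are [L].

L: 1, T: 0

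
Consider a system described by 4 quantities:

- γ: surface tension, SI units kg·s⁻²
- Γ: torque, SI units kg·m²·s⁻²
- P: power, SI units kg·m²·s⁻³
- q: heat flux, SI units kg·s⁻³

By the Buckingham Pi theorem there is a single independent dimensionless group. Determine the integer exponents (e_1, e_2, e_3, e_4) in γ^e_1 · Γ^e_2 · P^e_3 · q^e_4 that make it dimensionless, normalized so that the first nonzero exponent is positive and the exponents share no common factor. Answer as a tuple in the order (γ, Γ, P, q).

(1, -1, 1, -1)

M: e_1·(1) + e_2·(1) + e_3·(1) + e_4·(1) = 0
L: e_1·(0) + e_2·(2) + e_3·(2) + e_4·(0) = 0
T: e_1·(-2) + e_2·(-2) + e_3·(-3) + e_4·(-3) = 0
Solving this homogeneous linear system for the smallest-integer solution (first nonzero entry positive) gives (1, -1, 1, -1).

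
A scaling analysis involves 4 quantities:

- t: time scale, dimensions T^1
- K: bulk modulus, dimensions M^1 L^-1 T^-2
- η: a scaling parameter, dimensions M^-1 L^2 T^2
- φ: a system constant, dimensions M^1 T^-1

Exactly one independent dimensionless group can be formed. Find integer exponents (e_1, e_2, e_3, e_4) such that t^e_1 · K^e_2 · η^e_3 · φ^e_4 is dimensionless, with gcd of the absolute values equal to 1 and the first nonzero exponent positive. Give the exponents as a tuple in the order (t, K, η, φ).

(1, 2, 1, -1)

M: e_1·(0) + e_2·(1) + e_3·(-1) + e_4·(1) = 0
L: e_1·(0) + e_2·(-1) + e_3·(2) + e_4·(0) = 0
T: e_1·(1) + e_2·(-2) + e_3·(2) + e_4·(-1) = 0
Solving this homogeneous linear system for the smallest-integer solution (first nonzero entry positive) gives (1, 2, 1, -1).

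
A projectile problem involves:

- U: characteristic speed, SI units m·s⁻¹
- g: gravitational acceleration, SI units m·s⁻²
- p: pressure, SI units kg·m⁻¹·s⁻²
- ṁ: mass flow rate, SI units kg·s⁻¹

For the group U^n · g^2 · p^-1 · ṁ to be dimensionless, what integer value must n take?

-3

Balance the L exponent: (1)·n from U, plus 2·(1) − (-1) + (0) = 3 from the rest, must sum to zero.
n + 3 = 0, so n = -3.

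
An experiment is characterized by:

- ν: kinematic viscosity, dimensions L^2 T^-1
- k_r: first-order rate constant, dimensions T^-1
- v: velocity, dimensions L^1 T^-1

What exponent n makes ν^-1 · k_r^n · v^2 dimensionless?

-1

Balance the T exponent: (-1)·n from k_r, plus −(-1) + 2·(-1) = -1 from the rest, must sum to zero.
−n − 1 = 0, so n = -1.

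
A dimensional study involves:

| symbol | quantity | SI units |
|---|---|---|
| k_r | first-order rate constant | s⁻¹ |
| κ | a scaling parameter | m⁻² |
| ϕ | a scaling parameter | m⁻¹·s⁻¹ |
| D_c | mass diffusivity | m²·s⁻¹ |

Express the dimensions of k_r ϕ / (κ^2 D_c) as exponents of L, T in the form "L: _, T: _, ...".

L: 1, T: -1

Collect each base-dimension exponent across the product:
  L: (0) − 2·(-2) + (-1) − (2) = 1
  T: (-1) − 2·(0) + (-1) − (-1) = -1
So the dimensions are [L T⁻¹].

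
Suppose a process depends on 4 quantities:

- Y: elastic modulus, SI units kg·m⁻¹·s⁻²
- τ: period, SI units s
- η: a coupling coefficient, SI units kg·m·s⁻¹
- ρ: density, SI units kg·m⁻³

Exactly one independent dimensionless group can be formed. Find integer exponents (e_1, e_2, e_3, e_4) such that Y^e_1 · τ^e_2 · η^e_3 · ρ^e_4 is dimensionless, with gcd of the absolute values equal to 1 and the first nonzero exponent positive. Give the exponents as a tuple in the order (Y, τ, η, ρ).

(2, 3, -1, -1)

M: e_1·(1) + e_2·(0) + e_3·(1) + e_4·(1) = 0
L: e_1·(-1) + e_2·(0) + e_3·(1) + e_4·(-3) = 0
T: e_1·(-2) + e_2·(1) + e_3·(-1) + e_4·(0) = 0
Solving this homogeneous linear system for the smallest-integer solution (first nonzero entry positive) gives (2, 3, -1, -1).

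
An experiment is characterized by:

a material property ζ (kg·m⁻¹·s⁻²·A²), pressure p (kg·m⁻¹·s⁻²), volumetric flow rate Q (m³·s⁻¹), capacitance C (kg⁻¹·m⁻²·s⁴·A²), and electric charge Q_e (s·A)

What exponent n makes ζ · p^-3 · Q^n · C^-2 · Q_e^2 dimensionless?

Balance the L exponent: (3)·n from Q, plus (-1) − 3·(-1) − 2·(-2) + 2·(0) = 6 from the rest, must sum to zero.
3n + 6 = 0, so n = -2.

-2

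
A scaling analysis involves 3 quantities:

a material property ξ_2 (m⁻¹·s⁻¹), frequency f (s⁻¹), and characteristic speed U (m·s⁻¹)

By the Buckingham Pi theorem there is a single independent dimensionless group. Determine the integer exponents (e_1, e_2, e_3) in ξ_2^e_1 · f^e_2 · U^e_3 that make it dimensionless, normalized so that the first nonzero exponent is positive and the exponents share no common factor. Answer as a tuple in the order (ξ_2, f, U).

L: e_1·(-1) + e_2·(0) + e_3·(1) = 0
T: e_1·(-1) + e_2·(-1) + e_3·(-1) = 0
Solving this homogeneous linear system for the smallest-integer solution (first nonzero entry positive) gives (1, -2, 1).

(1, -2, 1)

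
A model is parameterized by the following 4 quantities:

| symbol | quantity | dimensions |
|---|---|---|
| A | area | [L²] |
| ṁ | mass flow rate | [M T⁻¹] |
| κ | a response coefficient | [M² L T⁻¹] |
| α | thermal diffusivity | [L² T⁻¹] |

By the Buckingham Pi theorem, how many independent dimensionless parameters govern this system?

1

There are 4 variables and 3 base dimensions (M, L, T).
The dimension matrix has rank 3.
Independent dimensionless groups: 4 − 3 = 1.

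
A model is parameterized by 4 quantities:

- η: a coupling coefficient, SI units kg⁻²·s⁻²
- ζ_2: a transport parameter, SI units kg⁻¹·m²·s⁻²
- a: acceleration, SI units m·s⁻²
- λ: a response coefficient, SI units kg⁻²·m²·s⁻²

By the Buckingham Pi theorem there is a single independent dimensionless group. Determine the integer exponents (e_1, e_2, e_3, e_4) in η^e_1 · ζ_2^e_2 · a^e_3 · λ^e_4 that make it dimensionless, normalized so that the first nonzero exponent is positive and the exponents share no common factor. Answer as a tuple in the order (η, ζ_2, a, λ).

(1, 4, -2, -3)

M: e_1·(-2) + e_2·(-1) + e_3·(0) + e_4·(-2) = 0
L: e_1·(0) + e_2·(2) + e_3·(1) + e_4·(2) = 0
T: e_1·(-2) + e_2·(-2) + e_3·(-2) + e_4·(-2) = 0
Solving this homogeneous linear system for the smallest-integer solution (first nonzero entry positive) gives (1, 4, -2, -3).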